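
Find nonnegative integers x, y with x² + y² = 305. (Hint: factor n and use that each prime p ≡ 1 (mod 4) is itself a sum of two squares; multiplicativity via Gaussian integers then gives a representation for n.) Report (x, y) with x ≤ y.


Step 1: Factor n = 305 = 5 · 61.
Step 2: Check the mod-4 condition on each prime factor: 5 ≡ 1 (mod 4), exponent 1; 61 ≡ 1 (mod 4), exponent 1.
All primes ≡ 3 (mod 4) appear to even exponent (or don't appear), so by the two-squares theorem n IS expressible as a sum of two squares.
Step 3: Build a representation. Here n = 5 · 61 is a product of primes ≡ 1 (mod 4). Each prime p ≡ 1 (mod 4) is itself a sum of two squares; find a² by testing p − a² for a perfect square:
  5: 5 − 1² = 4 = 2² ⇒ 5 = 1² + 2².
  61: 61 − 1² = 60, 61 − 2² = 57, 61 − 3² = 52, 61 − 4² = 45, 61 − 5² = 36 = 6² ⇒ 61 = 5² + 6².
  Combine using the Brahmagupta–Fibonacci identity (a² + b²)(c² + d²) = (ac − bd)² + (ad + bc)² = (ac + bd)² + (ad − bc)²:
  5 · 61 = 305: from (1² + 2²)(5² + 6²), take (1·5 − 2·6, 1·6 + 2·5) = (5 − 12, 6 + 10) = (-7, 16); dropping signs (only squares matter) gives (7, 16); check 7² + 16² = 49 + 256 = 305 ✓.
Step 4: Order so x ≤ y and verify: 7² + 16² = 49 + 256 = 305 = n. ✓

n = 305 = 7² + 16² (one valid representation with x ≤ y).


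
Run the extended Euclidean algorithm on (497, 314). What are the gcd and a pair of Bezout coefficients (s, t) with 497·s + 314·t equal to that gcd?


Euclidean algorithm on (497, 314) — divide until remainder is 0:
  497 = 1 · 314 + 183
  314 = 1 · 183 + 131
  183 = 1 · 131 + 52
  131 = 2 · 52 + 27
  52 = 1 · 27 + 25
  27 = 1 · 25 + 2
  25 = 12 · 2 + 1
  2 = 2 · 1 + 0
gcd(497, 314) = 1.
Track Bezout coefficients alongside the remainders: start with r₀ = 497 = a·1 + b·0 (s = 1, t = 0) and r₁ = 314 = a·0 + b·1 (s = 0, t = 1); each new remainder r_{k+1} = r_{k-1} − q_k·r_k inherits s_{k+1} = s_{k-1} − q_k·s_k, t_{k+1} = t_{k-1} − q_k·t_k, so r_k = a·s_k + b·t_k at every step:
  q = 1: r = 183, s = 1 − 1·0 = 1, t = 0 − 1·1 = -1  (check: 497·1 + 314·(-1) = 183)
  q = 1: r = 131, s = 0 − 1·1 = -1, t = 1 − 1·(-1) = 2  (check: 497·(-1) + 314·2 = 131)
  q = 1: r = 52, s = 1 − 1·(-1) = 2, t = -1 − 1·2 = -3  (check: 497·2 + 314·(-3) = 52)
  q = 2: r = 27, s = -1 − 2·2 = -5, t = 2 − 2·(-3) = 8  (check: 497·(-5) + 314·8 = 27)
  q = 1: r = 25, s = 2 − 1·(-5) = 7, t = -3 − 1·8 = -11  (check: 497·7 + 314·(-11) = 25)
  q = 1: r = 2, s = -5 − 1·7 = -12, t = 8 − 1·(-11) = 19  (check: 497·(-12) + 314·19 = 2)
  q = 12: r = 1, s = 7 − 12·(-12) = 151, t = -11 − 12·19 = -239  (check: 497·151 + 314·(-239) = 1)
The row with r = 1 (the gcd) gives the Bezout coefficients s = 151, t = -239.
Result: 497 · (151) + 314 · (-239) = 1.

gcd(497, 314) = 1; s = 151, t = -239 (check: 497·151 + 314·(-239) = 1).


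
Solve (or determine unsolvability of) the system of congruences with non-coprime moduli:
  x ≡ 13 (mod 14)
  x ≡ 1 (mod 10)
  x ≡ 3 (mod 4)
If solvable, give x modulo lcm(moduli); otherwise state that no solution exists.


Moduli 14, 10, 4 are not pairwise coprime, so CRT works modulo lcm(m_i) when all pairwise compatibility conditions hold.
Pairwise compatibility: gcd(m_i, m_j) must divide a_i - a_j for every pair.
Merge one congruence at a time:
  Start: x ≡ 13 (mod 14).
  Combine with x ≡ 1 (mod 10): gcd(14, 10) = 2; 1 - 13 = -12, which IS divisible by 2, so compatible.
    Write x = 13 + 14·t and substitute into x ≡ 1 (mod 10): 14·t ≡ 1 − 13 = -12 (mod 10).
    Divide the congruence (and modulus) by g = 2: 7·t ≡ -6 (mod 5).
    Reduce coefficients mod 5: 2·t ≡ 4 (mod 5).
    The inverse of 2 mod 5 is 3 (since 2·3 = 6 = 1·5 + 1), so t ≡ 3·4 = 12 ≡ 2 (mod 5).
    Then x = 13 + 14·2 = 41, valid modulo lcm(14, 10) = 70: x ≡ 41 (mod 70).
  Combine with x ≡ 3 (mod 4): gcd(70, 4) = 2; 3 - 41 = -38, which IS divisible by 2, so compatible.
    Write x = 41 + 70·t and substitute into x ≡ 3 (mod 4): 70·t ≡ 3 − 41 = -38 (mod 4).
    Divide the congruence (and modulus) by g = 2: 35·t ≡ -19 (mod 2).
    Reduce coefficients mod 2: 1·t ≡ 1 (mod 2).
    So t ≡ 1 (mod 2).
    Then x = 41 + 70·1 = 111, valid modulo lcm(70, 4) = 140: x ≡ 111 (mod 140).
Verify: 111 mod 14 = 13, 111 mod 10 = 1, 111 mod 4 = 3.

x ≡ 111 (mod 140).


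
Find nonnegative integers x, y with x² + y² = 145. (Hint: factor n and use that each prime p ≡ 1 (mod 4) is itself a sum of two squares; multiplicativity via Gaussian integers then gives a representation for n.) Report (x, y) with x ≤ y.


Step 1: Factor n = 145 = 5 · 29.
Step 2: Check the mod-4 condition on each prime factor: 5 ≡ 1 (mod 4), exponent 1; 29 ≡ 1 (mod 4), exponent 1.
All primes ≡ 3 (mod 4) appear to even exponent (or don't appear), so by the two-squares theorem n IS expressible as a sum of two squares.
Step 3: Build a representation. Here n = 5 · 29 is a product of primes ≡ 1 (mod 4). Each prime p ≡ 1 (mod 4) is itself a sum of two squares; find a² by testing p − a² for a perfect square:
  5: 5 − 1² = 4 = 2² ⇒ 5 = 1² + 2².
  29: 29 − 1² = 28, 29 − 2² = 25 = 5² ⇒ 29 = 2² + 5².
  Combine using the Brahmagupta–Fibonacci identity (a² + b²)(c² + d²) = (ac − bd)² + (ad + bc)² = (ac + bd)² + (ad − bc)²:
  5 · 29 = 145: from (1² + 2²)(2² + 5²), take (1·2 − 2·5, 1·5 + 2·2) = (2 − 10, 5 + 4) = (-8, 9); dropping signs (only squares matter) gives (8, 9); check 8² + 9² = 64 + 81 = 145 ✓.
Step 4: Order so x ≤ y and verify: 8² + 9² = 64 + 81 = 145 = n. ✓

n = 145 = 8² + 9² (one valid representation with x ≤ y).


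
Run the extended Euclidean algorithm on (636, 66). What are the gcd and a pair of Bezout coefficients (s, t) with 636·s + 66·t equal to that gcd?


Euclidean algorithm on (636, 66) — divide until remainder is 0:
  636 = 9 · 66 + 42
  66 = 1 · 42 + 24
  42 = 1 · 24 + 18
  24 = 1 · 18 + 6
  18 = 3 · 6 + 0
gcd(636, 66) = 6.
Track Bezout coefficients alongside the remainders: start with r₀ = 636 = a·1 + b·0 (s = 1, t = 0) and r₁ = 66 = a·0 + b·1 (s = 0, t = 1); each new remainder r_{k+1} = r_{k-1} − q_k·r_k inherits s_{k+1} = s_{k-1} − q_k·s_k, t_{k+1} = t_{k-1} − q_k·t_k, so r_k = a·s_k + b·t_k at every step:
  q = 9: r = 42, s = 1 − 9·0 = 1, t = 0 − 9·1 = -9  (check: 636·1 + 66·(-9) = 42)
  q = 1: r = 24, s = 0 − 1·1 = -1, t = 1 − 1·(-9) = 10  (check: 636·(-1) + 66·10 = 24)
  q = 1: r = 18, s = 1 − 1·(-1) = 2, t = -9 − 1·10 = -19  (check: 636·2 + 66·(-19) = 18)
  q = 1: r = 6, s = -1 − 1·2 = -3, t = 10 − 1·(-19) = 29  (check: 636·(-3) + 66·29 = 6)
The row with r = 6 (the gcd) gives the Bezout coefficients s = -3, t = 29.
Result: 636 · (-3) + 66 · (29) = 6.

gcd(636, 66) = 6; s = -3, t = 29 (check: 636·(-3) + 66·29 = 6).


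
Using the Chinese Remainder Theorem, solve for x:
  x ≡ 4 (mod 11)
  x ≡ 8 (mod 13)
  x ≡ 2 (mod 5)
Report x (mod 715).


Moduli 11, 13, 5 are pairwise coprime; by CRT there is a unique solution modulo M = 11 · 13 · 5 = 715.
Solve pairwise, accumulating the modulus:
  Start with x ≡ 4 (mod 11).
  Combine with x ≡ 8 (mod 13): since gcd(11, 13) = 1, we get a unique residue mod 143.
    Write x = 4 + 11·t and substitute into x ≡ 8 (mod 13): 11·t ≡ 8 − 4 = 4 (mod 13).
    The inverse of 11 mod 13 is 6 (since 11·6 = 66 = 5·13 + 1), so t ≡ 6·4 = 24 ≡ 11 (mod 13).
    Then x = 4 + 11·11 = 125, valid modulo lcm(11, 13) = 143: x ≡ 125 (mod 143).
  Combine with x ≡ 2 (mod 5): since gcd(143, 5) = 1, we get a unique residue mod 715.
    Write x = 125 + 143·t and substitute into x ≡ 2 (mod 5): 143·t ≡ 2 − 125 = -123 (mod 5).
    Reduce coefficients mod 5: 3·t ≡ 2 (mod 5).
    The inverse of 3 mod 5 is 2 (since 3·2 = 6 = 1·5 + 1), so t ≡ 2·2 = 4 ≡ 4 (mod 5).
    Then x = 125 + 143·4 = 697, valid modulo lcm(143, 5) = 715: x ≡ 697 (mod 715).
Verify: 697 mod 11 = 4 ✓, 697 mod 13 = 8 ✓, 697 mod 5 = 2 ✓.

x ≡ 697 (mod 715).


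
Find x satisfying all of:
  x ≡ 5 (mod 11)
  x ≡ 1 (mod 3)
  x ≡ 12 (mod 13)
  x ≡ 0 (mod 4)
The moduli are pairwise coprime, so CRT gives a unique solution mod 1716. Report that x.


Product of moduli M = 11 · 3 · 13 · 4 = 1716.
Merge one congruence at a time:
  Start: x ≡ 5 (mod 11).
  Combine with x ≡ 1 (mod 3); new modulus lcm = 33.
    Write x = 5 + 11·t and substitute into x ≡ 1 (mod 3): 11·t ≡ 1 − 5 = -4 (mod 3).
    Reduce coefficients mod 3: 2·t ≡ 2 (mod 3).
    The inverse of 2 mod 3 is 2 (since 2·2 = 4 = 1·3 + 1), so t ≡ 2·2 = 4 ≡ 1 (mod 3).
    Then x = 5 + 11·1 = 16, valid modulo lcm(11, 3) = 33: x ≡ 16 (mod 33).
  Combine with x ≡ 12 (mod 13); new modulus lcm = 429.
    Write x = 16 + 33·t and substitute into x ≡ 12 (mod 13): 33·t ≡ 12 − 16 = -4 (mod 13).
    Reduce coefficients mod 13: 7·t ≡ 9 (mod 13).
    The inverse of 7 mod 13 is 2 (since 7·2 = 14 = 1·13 + 1), so t ≡ 2·9 = 18 ≡ 5 (mod 13).
    Then x = 16 + 33·5 = 181, valid modulo lcm(33, 13) = 429: x ≡ 181 (mod 429).
  Combine with x ≡ 0 (mod 4); new modulus lcm = 1716.
    Write x = 181 + 429·t and substitute into x ≡ 0 (mod 4): 429·t ≡ 0 − 181 = -181 (mod 4).
    Reduce coefficients mod 4: 1·t ≡ 3 (mod 4).
    So t ≡ 3 (mod 4).
    Then x = 181 + 429·3 = 1468, valid modulo lcm(429, 4) = 1716: x ≡ 1468 (mod 1716).
Verify against each original: 1468 mod 11 = 5, 1468 mod 3 = 1, 1468 mod 13 = 12, 1468 mod 4 = 0.

x ≡ 1468 (mod 1716).


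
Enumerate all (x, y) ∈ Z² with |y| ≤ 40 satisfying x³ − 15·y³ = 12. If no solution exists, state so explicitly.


The equation is x³ - 15y³ = 12. For fixed y, x³ = 15·y³ + 12, so a solution requires the RHS to be a perfect cube.
Strategy: iterate y from -40 to 40, compute RHS = 15·y³ + 12, and check whether it is a (positive or negative) perfect cube.
Check small values of y:
  y = 0: RHS = 12 is not a perfect cube.
  y = 1: RHS = 27 = (3)³ ⇒ x = 3 works.
  y = -1: RHS = -3 is not a perfect cube.
  y = 2: RHS = 132 is not a perfect cube.
  y = -2: RHS = -108 is not a perfect cube.
  y = 3: RHS = 417 is not a perfect cube.
  y = -3: RHS = -393 is not a perfect cube.
Continuing the search up to |y| = 40 finds no further solutions beyond those listed.
Collected solutions: (3, 1).

Solutions (with |y| ≤ 40): (3, 1).


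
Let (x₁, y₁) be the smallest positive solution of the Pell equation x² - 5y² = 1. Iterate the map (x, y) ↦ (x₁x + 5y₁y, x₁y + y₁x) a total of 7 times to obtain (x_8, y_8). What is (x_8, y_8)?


Step 1: Find the fundamental solution (x₁, y₁) of x² - 5y² = 1.
  Expand √5 as a continued fraction. a₀ = ⌊√5⌋ = 2; iterate m_{k+1} = d_k·a_k − m_k, d_{k+1} = (5 − m_{k+1}²)/d_k, a_{k+1} = ⌊(a₀ + m_{k+1})/d_{k+1}⌋ (starting m₀ = 0, d₀ = 1), with convergents p_k = a_k·p_{k-1} + p_{k-2}, q_k = a_k·q_{k-1} + q_{k-2} (p₋₁ = 1, q₋₁ = 0):
  k = 0: a₀ = 2; p₀/q₀ = 2/1; p₀² − 5·q₀² = 4 − 5 = -1.
  k = 1: m = 2, d = 1, a = ⌊(2 + 2)/1⌋ = 4; p/q = (4·2 + 1)/(4·1 + 0) = 9/4; p² − 5·q² = 81 − 80 = 1.
  The first convergent with p² − 5·q² = 1 gives the fundamental solution (x₁, y₁) = (9, 4).
Step 2: Apply the recurrence (x_{n+1}, y_{n+1}) = (x₁x_n + 5y₁y_n, x₁y_n + y₁x_n) repeatedly.
  From (x_1, y_1) = (9, 4): x_2 = 9·9 + 5·4·4 = 161; y_2 = 9·4 + 4·9 = 72.
  From (x_2, y_2) = (161, 72): x_3 = 9·161 + 5·4·72 = 2889; y_3 = 9·72 + 4·161 = 1292.
  From (x_3, y_3) = (2889, 1292): x_4 = 9·2889 + 5·4·1292 = 51841; y_4 = 9·1292 + 4·2889 = 23184.
  From (x_4, y_4) = (51841, 23184): x_5 = 9·51841 + 5·4·23184 = 930249; y_5 = 9·23184 + 4·51841 = 416020.
  From (x_5, y_5) = (930249, 416020): x_6 = 9·930249 + 5·4·416020 = 16692641; y_6 = 9·416020 + 4·930249 = 7465176.
  From (x_6, y_6) = (16692641, 7465176): x_7 = 9·16692641 + 5·4·7465176 = 299537289; y_7 = 9·7465176 + 4·16692641 = 133957148.
  From (x_7, y_7) = (299537289, 133957148): x_8 = 9·299537289 + 5·4·133957148 = 5374978561; y_8 = 9·133957148 + 4·299537289 = 2403763488.
Step 3: Verify x_8² - 5·y_8² = 28890394531209630721 - 28890394531209630720 = 1 (should be 1). ✓

(x_1, y_1) = (9, 4); (x_8, y_8) = (5374978561, 2403763488).


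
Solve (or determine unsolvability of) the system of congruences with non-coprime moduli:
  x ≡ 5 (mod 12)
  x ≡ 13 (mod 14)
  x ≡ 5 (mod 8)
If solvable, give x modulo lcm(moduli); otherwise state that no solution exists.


Moduli 12, 14, 8 are not pairwise coprime, so CRT works modulo lcm(m_i) when all pairwise compatibility conditions hold.
Pairwise compatibility: gcd(m_i, m_j) must divide a_i - a_j for every pair.
Merge one congruence at a time:
  Start: x ≡ 5 (mod 12).
  Combine with x ≡ 13 (mod 14): gcd(12, 14) = 2; 13 - 5 = 8, which IS divisible by 2, so compatible.
    Write x = 5 + 12·t and substitute into x ≡ 13 (mod 14): 12·t ≡ 13 − 5 = 8 (mod 14).
    Divide the congruence (and modulus) by g = 2: 6·t ≡ 4 (mod 7).
    The inverse of 6 mod 7 is 6 (since 6·6 = 36 = 5·7 + 1), so t ≡ 6·4 = 24 ≡ 3 (mod 7).
    Then x = 5 + 12·3 = 41, valid modulo lcm(12, 14) = 84: x ≡ 41 (mod 84).
  Combine with x ≡ 5 (mod 8): gcd(84, 8) = 4; 5 - 41 = -36, which IS divisible by 4, so compatible.
    Write x = 41 + 84·t and substitute into x ≡ 5 (mod 8): 84·t ≡ 5 − 41 = -36 (mod 8).
    Divide the congruence (and modulus) by g = 4: 21·t ≡ -9 (mod 2).
    Reduce coefficients mod 2: 1·t ≡ 1 (mod 2).
    So t ≡ 1 (mod 2).
    Then x = 41 + 84·1 = 125, valid modulo lcm(84, 8) = 168: x ≡ 125 (mod 168).
Verify: 125 mod 12 = 5, 125 mod 14 = 13, 125 mod 8 = 5.

x ≡ 125 (mod 168).


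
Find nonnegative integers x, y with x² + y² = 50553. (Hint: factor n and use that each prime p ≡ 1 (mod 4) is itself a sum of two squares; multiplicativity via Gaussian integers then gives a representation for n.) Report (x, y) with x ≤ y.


Step 1: Factor n = 50553 = 3^2 · 41 · 137.
Step 2: Check the mod-4 condition on each prime factor: 3 ≡ 3 (mod 4), exponent 2 (must be even); 41 ≡ 1 (mod 4), exponent 1; 137 ≡ 1 (mod 4), exponent 1.
All primes ≡ 3 (mod 4) appear to even exponent (or don't appear), so by the two-squares theorem n IS expressible as a sum of two squares.
Step 3: Build a representation. Group n = k² · m with k = 3 and m = 41 · 137 = 5617 (a product of primes ≡ 1 (mod 4)); a representation of m scales to one of n via (k·x)² + (k·y)² = k²(x² + y²). Each prime p ≡ 1 (mod 4) is itself a sum of two squares; find a² by testing p − a² for a perfect square:
  41: 41 − 1² = 40, 41 − 2² = 37, 41 − 3² = 32, 41 − 4² = 25 = 5² ⇒ 41 = 4² + 5².
  137: 137 − 1² = 136, 137 − 2² = 133, 137 − 3² = 128, 137 − 4² = 121 = 11² ⇒ 137 = 4² + 11².
  Combine using the Brahmagupta–Fibonacci identity (a² + b²)(c² + d²) = (ac − bd)² + (ad + bc)² = (ac + bd)² + (ad − bc)²:
  41 · 137 = 5617: from (4² + 5²)(4² + 11²), take (4·4 − 5·11, 4·11 + 5·4) = (16 − 55, 44 + 20) = (-39, 64); dropping signs (only squares matter) gives (39, 64); check 39² + 64² = 1521 + 4096 = 5617 ✓.
  Scale by k = 3: (3·39, 3·64) = (117, 192).
Step 4: Order so x ≤ y and verify: 117² + 192² = 13689 + 36864 = 50553 = n. ✓

n = 50553 = 117² + 192² (one valid representation with x ≤ y).


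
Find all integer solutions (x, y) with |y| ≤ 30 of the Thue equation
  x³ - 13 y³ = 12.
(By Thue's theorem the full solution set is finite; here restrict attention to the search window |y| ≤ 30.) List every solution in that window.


The equation is x³ - 13y³ = 12. For fixed y, x³ = 13·y³ + 12, so a solution requires the RHS to be a perfect cube.
Strategy: iterate y from -30 to 30, compute RHS = 13·y³ + 12, and check whether it is a (positive or negative) perfect cube.
Check small values of y:
  y = 0: RHS = 12 is not a perfect cube.
  y = 1: RHS = 25 is not a perfect cube.
  y = -1: RHS = -1 = (-1)³ ⇒ x = -1 works.
  y = 2: RHS = 116 is not a perfect cube.
  y = -2: RHS = -92 is not a perfect cube.
  y = 3: RHS = 363 is not a perfect cube.
  y = -3: RHS = -339 is not a perfect cube.
Continuing the search up to |y| = 30 finds no further solutions beyond those listed.
Collected solutions: (-1, -1).

Solutions (with |y| ≤ 30): (-1, -1).


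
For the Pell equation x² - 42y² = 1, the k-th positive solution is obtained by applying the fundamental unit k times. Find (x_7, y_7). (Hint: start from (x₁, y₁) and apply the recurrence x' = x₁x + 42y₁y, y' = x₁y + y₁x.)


Step 1: Find the fundamental solution (x₁, y₁) of x² - 42y² = 1.
  Expand √42 as a continued fraction. a₀ = ⌊√42⌋ = 6; iterate m_{k+1} = d_k·a_k − m_k, d_{k+1} = (42 − m_{k+1}²)/d_k, a_{k+1} = ⌊(a₀ + m_{k+1})/d_{k+1}⌋ (starting m₀ = 0, d₀ = 1), with convergents p_k = a_k·p_{k-1} + p_{k-2}, q_k = a_k·q_{k-1} + q_{k-2} (p₋₁ = 1, q₋₁ = 0):
  k = 0: a₀ = 6; p₀/q₀ = 6/1; p₀² − 42·q₀² = 36 − 42 = -6.
  k = 1: m = 6, d = 6, a = ⌊(6 + 6)/6⌋ = 2; p/q = (2·6 + 1)/(2·1 + 0) = 13/2; p² − 42·q² = 169 − 168 = 1.
  The first convergent with p² − 42·q² = 1 gives the fundamental solution (x₁, y₁) = (13, 2).
Step 2: Apply the recurrence (x_{n+1}, y_{n+1}) = (x₁x_n + 42y₁y_n, x₁y_n + y₁x_n) repeatedly.
  From (x_1, y_1) = (13, 2): x_2 = 13·13 + 42·2·2 = 337; y_2 = 13·2 + 2·13 = 52.
  From (x_2, y_2) = (337, 52): x_3 = 13·337 + 42·2·52 = 8749; y_3 = 13·52 + 2·337 = 1350.
  From (x_3, y_3) = (8749, 1350): x_4 = 13·8749 + 42·2·1350 = 227137; y_4 = 13·1350 + 2·8749 = 35048.
  From (x_4, y_4) = (227137, 35048): x_5 = 13·227137 + 42·2·35048 = 5896813; y_5 = 13·35048 + 2·227137 = 909898.
  From (x_5, y_5) = (5896813, 909898): x_6 = 13·5896813 + 42·2·909898 = 153090001; y_6 = 13·909898 + 2·5896813 = 23622300.
  From (x_6, y_6) = (153090001, 23622300): x_7 = 13·153090001 + 42·2·23622300 = 3974443213; y_7 = 13·23622300 + 2·153090001 = 613269902.
Step 3: Verify x_7² - 42·y_7² = 15796198853361763369 - 15796198853361763368 = 1 (should be 1). ✓

(x_1, y_1) = (13, 2); (x_7, y_7) = (3974443213, 613269902).


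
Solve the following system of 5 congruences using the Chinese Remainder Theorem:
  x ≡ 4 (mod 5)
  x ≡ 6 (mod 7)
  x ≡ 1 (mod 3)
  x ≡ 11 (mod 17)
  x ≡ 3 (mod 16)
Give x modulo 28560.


Product of moduli M = 5 · 7 · 3 · 17 · 16 = 28560.
Merge one congruence at a time:
  Start: x ≡ 4 (mod 5).
  Combine with x ≡ 6 (mod 7); new modulus lcm = 35.
    Write x = 4 + 5·t and substitute into x ≡ 6 (mod 7): 5·t ≡ 6 − 4 = 2 (mod 7).
    The inverse of 5 mod 7 is 3 (since 5·3 = 15 = 2·7 + 1), so t ≡ 3·2 = 6 ≡ 6 (mod 7).
    Then x = 4 + 5·6 = 34, valid modulo lcm(5, 7) = 35: x ≡ 34 (mod 35).
  Combine with x ≡ 1 (mod 3); new modulus lcm = 105.
    Write x = 34 + 35·t and substitute into x ≡ 1 (mod 3): 35·t ≡ 1 − 34 = -33 (mod 3).
    Reduce coefficients mod 3: 2·t ≡ 0 (mod 3).
    The inverse of 2 mod 3 is 2 (since 2·2 = 4 = 1·3 + 1), so t ≡ 2·0 = 0 ≡ 0 (mod 3).
    Then x = 34 + 35·0 = 34, valid modulo lcm(35, 3) = 105: x ≡ 34 (mod 105).
  Combine with x ≡ 11 (mod 17); new modulus lcm = 1785.
    Write x = 34 + 105·t and substitute into x ≡ 11 (mod 17): 105·t ≡ 11 − 34 = -23 (mod 17).
    Reduce coefficients mod 17: 3·t ≡ 11 (mod 17).
    The inverse of 3 mod 17 is 6 (since 3·6 = 18 = 1·17 + 1), so t ≡ 6·11 = 66 ≡ 15 (mod 17).
    Then x = 34 + 105·15 = 1609, valid modulo lcm(105, 17) = 1785: x ≡ 1609 (mod 1785).
  Combine with x ≡ 3 (mod 16); new modulus lcm = 28560.
    Write x = 1609 + 1785·t and substitute into x ≡ 3 (mod 16): 1785·t ≡ 3 − 1609 = -1606 (mod 16).
    Reduce coefficients mod 16: 9·t ≡ 10 (mod 16).
    The inverse of 9 mod 16 is 9 (since 9·9 = 81 = 5·16 + 1), so t ≡ 9·10 = 90 ≡ 10 (mod 16).
    Then x = 1609 + 1785·10 = 19459, valid modulo lcm(1785, 16) = 28560: x ≡ 19459 (mod 28560).
Verify against each original: 19459 mod 5 = 4, 19459 mod 7 = 6, 19459 mod 3 = 1, 19459 mod 17 = 11, 19459 mod 16 = 3.

x ≡ 19459 (mod 28560).


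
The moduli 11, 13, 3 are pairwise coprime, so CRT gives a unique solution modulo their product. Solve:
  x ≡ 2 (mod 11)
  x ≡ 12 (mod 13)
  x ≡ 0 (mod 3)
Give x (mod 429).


Moduli 11, 13, 3 are pairwise coprime; by CRT there is a unique solution modulo M = 11 · 13 · 3 = 429.
Solve pairwise, accumulating the modulus:
  Start with x ≡ 2 (mod 11).
  Combine with x ≡ 12 (mod 13): since gcd(11, 13) = 1, we get a unique residue mod 143.
    Write x = 2 + 11·t and substitute into x ≡ 12 (mod 13): 11·t ≡ 12 − 2 = 10 (mod 13).
    The inverse of 11 mod 13 is 6 (since 11·6 = 66 = 5·13 + 1), so t ≡ 6·10 = 60 ≡ 8 (mod 13).
    Then x = 2 + 11·8 = 90, valid modulo lcm(11, 13) = 143: x ≡ 90 (mod 143).
  Combine with x ≡ 0 (mod 3): since gcd(143, 3) = 1, we get a unique residue mod 429.
    Write x = 90 + 143·t and substitute into x ≡ 0 (mod 3): 143·t ≡ 0 − 90 = -90 (mod 3).
    Reduce coefficients mod 3: 2·t ≡ 0 (mod 3).
    The inverse of 2 mod 3 is 2 (since 2·2 = 4 = 1·3 + 1), so t ≡ 2·0 = 0 ≡ 0 (mod 3).
    Then x = 90 + 143·0 = 90, valid modulo lcm(143, 3) = 429: x ≡ 90 (mod 429).
Verify: 90 mod 11 = 2 ✓, 90 mod 13 = 12 ✓, 90 mod 3 = 0 ✓.

x ≡ 90 (mod 429).


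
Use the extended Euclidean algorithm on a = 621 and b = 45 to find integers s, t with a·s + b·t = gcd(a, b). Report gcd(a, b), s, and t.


Euclidean algorithm on (621, 45) — divide until remainder is 0:
  621 = 13 · 45 + 36
  45 = 1 · 36 + 9
  36 = 4 · 9 + 0
gcd(621, 45) = 9.
Track Bezout coefficients alongside the remainders: start with r₀ = 621 = a·1 + b·0 (s = 1, t = 0) and r₁ = 45 = a·0 + b·1 (s = 0, t = 1); each new remainder r_{k+1} = r_{k-1} − q_k·r_k inherits s_{k+1} = s_{k-1} − q_k·s_k, t_{k+1} = t_{k-1} − q_k·t_k, so r_k = a·s_k + b·t_k at every step:
  q = 13: r = 36, s = 1 − 13·0 = 1, t = 0 − 13·1 = -13  (check: 621·1 + 45·(-13) = 36)
  q = 1: r = 9, s = 0 − 1·1 = -1, t = 1 − 1·(-13) = 14  (check: 621·(-1) + 45·14 = 9)
The row with r = 9 (the gcd) gives the Bezout coefficients s = -1, t = 14.
Result: 621 · (-1) + 45 · (14) = 9.

gcd(621, 45) = 9; s = -1, t = 14 (check: 621·(-1) + 45·14 = 9).


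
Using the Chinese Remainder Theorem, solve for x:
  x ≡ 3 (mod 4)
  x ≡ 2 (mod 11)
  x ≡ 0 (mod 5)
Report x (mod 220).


Moduli 4, 11, 5 are pairwise coprime; by CRT there is a unique solution modulo M = 4 · 11 · 5 = 220.
Solve pairwise, accumulating the modulus:
  Start with x ≡ 3 (mod 4).
  Combine with x ≡ 2 (mod 11): since gcd(4, 11) = 1, we get a unique residue mod 44.
    Write x = 3 + 4·t and substitute into x ≡ 2 (mod 11): 4·t ≡ 2 − 3 = -1 (mod 11).
    Reduce coefficients mod 11: 4·t ≡ 10 (mod 11).
    The inverse of 4 mod 11 is 3 (since 4·3 = 12 = 1·11 + 1), so t ≡ 3·10 = 30 ≡ 8 (mod 11).
    Then x = 3 + 4·8 = 35, valid modulo lcm(4, 11) = 44: x ≡ 35 (mod 44).
  Combine with x ≡ 0 (mod 5): since gcd(44, 5) = 1, we get a unique residue mod 220.
    Write x = 35 + 44·t and substitute into x ≡ 0 (mod 5): 44·t ≡ 0 − 35 = -35 (mod 5).
    Reduce coefficients mod 5: 4·t ≡ 0 (mod 5).
    The inverse of 4 mod 5 is 4 (since 4·4 = 16 = 3·5 + 1), so t ≡ 4·0 = 0 ≡ 0 (mod 5).
    Then x = 35 + 44·0 = 35, valid modulo lcm(44, 5) = 220: x ≡ 35 (mod 220).
Verify: 35 mod 4 = 3 ✓, 35 mod 11 = 2 ✓, 35 mod 5 = 0 ✓.

x ≡ 35 (mod 220).


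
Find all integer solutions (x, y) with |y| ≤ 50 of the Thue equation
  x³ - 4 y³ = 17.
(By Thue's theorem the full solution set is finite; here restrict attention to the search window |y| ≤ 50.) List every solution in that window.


The equation is x³ - 4y³ = 17. For fixed y, x³ = 4·y³ + 17, so a solution requires the RHS to be a perfect cube.
Strategy: iterate y from -50 to 50, compute RHS = 4·y³ + 17, and check whether it is a (positive or negative) perfect cube.
Check small values of y:
  y = 0: RHS = 17 is not a perfect cube.
  y = 1: RHS = 21 is not a perfect cube.
  y = -1: RHS = 13 is not a perfect cube.
  y = 2: RHS = 49 is not a perfect cube.
  y = -2: RHS = -15 is not a perfect cube.
  y = 3: RHS = 125 = (5)³ ⇒ x = 5 works.
  y = -3: RHS = -91 is not a perfect cube.
Continuing the search up to |y| = 50 finds no further solutions beyond those listed.
Collected solutions: (5, 3).

Solutions (with |y| ≤ 50): (5, 3).


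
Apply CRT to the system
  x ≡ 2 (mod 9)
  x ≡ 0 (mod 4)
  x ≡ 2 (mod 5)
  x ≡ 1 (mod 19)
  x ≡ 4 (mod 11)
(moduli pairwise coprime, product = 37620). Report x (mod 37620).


Product of moduli M = 9 · 4 · 5 · 19 · 11 = 37620.
Merge one congruence at a time:
  Start: x ≡ 2 (mod 9).
  Combine with x ≡ 0 (mod 4); new modulus lcm = 36.
    Write x = 2 + 9·t and substitute into x ≡ 0 (mod 4): 9·t ≡ 0 − 2 = -2 (mod 4).
    Reduce coefficients mod 4: 1·t ≡ 2 (mod 4).
    So t ≡ 2 (mod 4).
    Then x = 2 + 9·2 = 20, valid modulo lcm(9, 4) = 36: x ≡ 20 (mod 36).
  Combine with x ≡ 2 (mod 5); new modulus lcm = 180.
    Write x = 20 + 36·t and substitute into x ≡ 2 (mod 5): 36·t ≡ 2 − 20 = -18 (mod 5).
    Reduce coefficients mod 5: 1·t ≡ 2 (mod 5).
    So t ≡ 2 (mod 5).
    Then x = 20 + 36·2 = 92, valid modulo lcm(36, 5) = 180: x ≡ 92 (mod 180).
  Combine with x ≡ 1 (mod 19); new modulus lcm = 3420.
    Write x = 92 + 180·t and substitute into x ≡ 1 (mod 19): 180·t ≡ 1 − 92 = -91 (mod 19).
    Reduce coefficients mod 19: 9·t ≡ 4 (mod 19).
    The inverse of 9 mod 19 is 17 (since 9·17 = 153 = 8·19 + 1), so t ≡ 17·4 = 68 ≡ 11 (mod 19).
    Then x = 92 + 180·11 = 2072, valid modulo lcm(180, 19) = 3420: x ≡ 2072 (mod 3420).
  Combine with x ≡ 4 (mod 11); new modulus lcm = 37620.
    Write x = 2072 + 3420·t and substitute into x ≡ 4 (mod 11): 3420·t ≡ 4 − 2072 = -2068 (mod 11).
    Reduce coefficients mod 11: 10·t ≡ 0 (mod 11).
    The inverse of 10 mod 11 is 10 (since 10·10 = 100 = 9·11 + 1), so t ≡ 10·0 = 0 ≡ 0 (mod 11).
    Then x = 2072 + 3420·0 = 2072, valid modulo lcm(3420, 11) = 37620: x ≡ 2072 (mod 37620).
Verify against each original: 2072 mod 9 = 2, 2072 mod 4 = 0, 2072 mod 5 = 2, 2072 mod 19 = 1, 2072 mod 11 = 4.

x ≡ 2072 (mod 37620).


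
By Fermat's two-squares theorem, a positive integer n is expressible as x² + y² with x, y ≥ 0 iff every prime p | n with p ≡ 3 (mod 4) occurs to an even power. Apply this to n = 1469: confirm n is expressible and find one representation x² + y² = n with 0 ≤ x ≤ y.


Step 1: Factor n = 1469 = 13 · 113.
Step 2: Check the mod-4 condition on each prime factor: 13 ≡ 1 (mod 4), exponent 1; 113 ≡ 1 (mod 4), exponent 1.
All primes ≡ 3 (mod 4) appear to even exponent (or don't appear), so by the two-squares theorem n IS expressible as a sum of two squares.
Step 3: Build a representation. Here n = 13 · 113 is a product of primes ≡ 1 (mod 4). Each prime p ≡ 1 (mod 4) is itself a sum of two squares; find a² by testing p − a² for a perfect square:
  13: 13 − 1² = 12, 13 − 2² = 9 = 3² ⇒ 13 = 2² + 3².
  113: 113 − 1² = 112, 113 − 2² = 109, 113 − 3² = 104, 113 − 4² = 97, 113 − 5² = 88, 113 − 6² = 77, 113 − 7² = 64 = 8² ⇒ 113 = 7² + 8².
  Combine using the Brahmagupta–Fibonacci identity (a² + b²)(c² + d²) = (ac − bd)² + (ad + bc)² = (ac + bd)² + (ad − bc)²:
  13 · 113 = 1469: from (2² + 3²)(7² + 8²), take (2·7 − 3·8, 2·8 + 3·7) = (14 − 24, 16 + 21) = (-10, 37); dropping signs (only squares matter) gives (10, 37); check 10² + 37² = 100 + 1369 = 1469 ✓.
Step 4: Order so x ≤ y and verify: 10² + 37² = 100 + 1369 = 1469 = n. ✓

n = 1469 = 10² + 37² (one valid representation with x ≤ y).


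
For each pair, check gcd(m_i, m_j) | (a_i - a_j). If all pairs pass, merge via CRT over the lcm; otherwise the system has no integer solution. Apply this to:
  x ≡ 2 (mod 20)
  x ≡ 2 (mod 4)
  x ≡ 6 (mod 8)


Moduli 20, 4, 8 are not pairwise coprime, so CRT works modulo lcm(m_i) when all pairwise compatibility conditions hold.
Pairwise compatibility: gcd(m_i, m_j) must divide a_i - a_j for every pair.
Merge one congruence at a time:
  Start: x ≡ 2 (mod 20).
  Combine with x ≡ 2 (mod 4): gcd(20, 4) = 4; 2 - 2 = 0, which IS divisible by 4, so compatible.
    Write x = 2 + 20·t and substitute into x ≡ 2 (mod 4): 20·t ≡ 2 − 2 = 0 (mod 4).
    Divide the congruence (and modulus) by g = 4: 5·t ≡ 0 (mod 1).
    Modulo 1 every t works; take t = 0.
    Then x = 2 + 20·0 = 2, valid modulo lcm(20, 4) = 20: x ≡ 2 (mod 20).
  Combine with x ≡ 6 (mod 8): gcd(20, 8) = 4; 6 - 2 = 4, which IS divisible by 4, so compatible.
    Write x = 2 + 20·t and substitute into x ≡ 6 (mod 8): 20·t ≡ 6 − 2 = 4 (mod 8).
    Divide the congruence (and modulus) by g = 4: 5·t ≡ 1 (mod 2).
    Reduce coefficients mod 2: 1·t ≡ 1 (mod 2).
    So t ≡ 1 (mod 2).
    Then x = 2 + 20·1 = 22, valid modulo lcm(20, 8) = 40: x ≡ 22 (mod 40).
Verify: 22 mod 20 = 2, 22 mod 4 = 2, 22 mod 8 = 6.

x ≡ 22 (mod 40).


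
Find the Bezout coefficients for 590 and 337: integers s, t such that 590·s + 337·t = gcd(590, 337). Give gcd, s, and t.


Euclidean algorithm on (590, 337) — divide until remainder is 0:
  590 = 1 · 337 + 253
  337 = 1 · 253 + 84
  253 = 3 · 84 + 1
  84 = 84 · 1 + 0
gcd(590, 337) = 1.
Track Bezout coefficients alongside the remainders: start with r₀ = 590 = a·1 + b·0 (s = 1, t = 0) and r₁ = 337 = a·0 + b·1 (s = 0, t = 1); each new remainder r_{k+1} = r_{k-1} − q_k·r_k inherits s_{k+1} = s_{k-1} − q_k·s_k, t_{k+1} = t_{k-1} − q_k·t_k, so r_k = a·s_k + b·t_k at every step:
  q = 1: r = 253, s = 1 − 1·0 = 1, t = 0 − 1·1 = -1  (check: 590·1 + 337·(-1) = 253)
  q = 1: r = 84, s = 0 − 1·1 = -1, t = 1 − 1·(-1) = 2  (check: 590·(-1) + 337·2 = 84)
  q = 3: r = 1, s = 1 − 3·(-1) = 4, t = -1 − 3·2 = -7  (check: 590·4 + 337·(-7) = 1)
The row with r = 1 (the gcd) gives the Bezout coefficients s = 4, t = -7.
Result: 590 · (4) + 337 · (-7) = 1.

gcd(590, 337) = 1; s = 4, t = -7 (check: 590·4 + 337·(-7) = 1).


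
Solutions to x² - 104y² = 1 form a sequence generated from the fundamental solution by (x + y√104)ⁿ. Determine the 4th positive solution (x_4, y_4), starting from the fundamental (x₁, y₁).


Step 1: Find the fundamental solution (x₁, y₁) of x² - 104y² = 1.
  Expand √104 as a continued fraction. a₀ = ⌊√104⌋ = 10; iterate m_{k+1} = d_k·a_k − m_k, d_{k+1} = (104 − m_{k+1}²)/d_k, a_{k+1} = ⌊(a₀ + m_{k+1})/d_{k+1}⌋ (starting m₀ = 0, d₀ = 1), with convergents p_k = a_k·p_{k-1} + p_{k-2}, q_k = a_k·q_{k-1} + q_{k-2} (p₋₁ = 1, q₋₁ = 0):
  k = 0: a₀ = 10; p₀/q₀ = 10/1; p₀² − 104·q₀² = 100 − 104 = -4.
  k = 1: m = 10, d = 4, a = ⌊(10 + 10)/4⌋ = 5; p/q = (5·10 + 1)/(5·1 + 0) = 51/5; p² − 104·q² = 2601 − 2600 = 1.
  The first convergent with p² − 104·q² = 1 gives the fundamental solution (x₁, y₁) = (51, 5).
Step 2: Apply the recurrence (x_{n+1}, y_{n+1}) = (x₁x_n + 104y₁y_n, x₁y_n + y₁x_n) repeatedly.
  From (x_1, y_1) = (51, 5): x_2 = 51·51 + 104·5·5 = 5201; y_2 = 51·5 + 5·51 = 510.
  From (x_2, y_2) = (5201, 510): x_3 = 51·5201 + 104·5·510 = 530451; y_3 = 51·510 + 5·5201 = 52015.
  From (x_3, y_3) = (530451, 52015): x_4 = 51·530451 + 104·5·52015 = 54100801; y_4 = 51·52015 + 5·530451 = 5305020.
Step 3: Verify x_4² - 104·y_4² = 2926896668841601 - 2926896668841600 = 1 (should be 1). ✓

(x_1, y_1) = (51, 5); (x_4, y_4) = (54100801, 5305020).


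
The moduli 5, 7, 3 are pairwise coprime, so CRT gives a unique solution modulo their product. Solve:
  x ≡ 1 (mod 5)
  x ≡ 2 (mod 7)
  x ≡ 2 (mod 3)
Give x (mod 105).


Moduli 5, 7, 3 are pairwise coprime; by CRT there is a unique solution modulo M = 5 · 7 · 3 = 105.
Solve pairwise, accumulating the modulus:
  Start with x ≡ 1 (mod 5).
  Combine with x ≡ 2 (mod 7): since gcd(5, 7) = 1, we get a unique residue mod 35.
    Write x = 1 + 5·t and substitute into x ≡ 2 (mod 7): 5·t ≡ 2 − 1 = 1 (mod 7).
    The inverse of 5 mod 7 is 3 (since 5·3 = 15 = 2·7 + 1), so t ≡ 3·1 = 3 ≡ 3 (mod 7).
    Then x = 1 + 5·3 = 16, valid modulo lcm(5, 7) = 35: x ≡ 16 (mod 35).
  Combine with x ≡ 2 (mod 3): since gcd(35, 3) = 1, we get a unique residue mod 105.
    Write x = 16 + 35·t and substitute into x ≡ 2 (mod 3): 35·t ≡ 2 − 16 = -14 (mod 3).
    Reduce coefficients mod 3: 2·t ≡ 1 (mod 3).
    The inverse of 2 mod 3 is 2 (since 2·2 = 4 = 1·3 + 1), so t ≡ 2·1 = 2 ≡ 2 (mod 3).
    Then x = 16 + 35·2 = 86, valid modulo lcm(35, 3) = 105: x ≡ 86 (mod 105).
Verify: 86 mod 5 = 1 ✓, 86 mod 7 = 2 ✓, 86 mod 3 = 2 ✓.

x ≡ 86 (mod 105).


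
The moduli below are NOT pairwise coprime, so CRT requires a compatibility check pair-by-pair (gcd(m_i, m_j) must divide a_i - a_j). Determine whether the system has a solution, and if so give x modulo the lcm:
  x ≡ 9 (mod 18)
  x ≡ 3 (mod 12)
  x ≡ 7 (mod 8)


Moduli 18, 12, 8 are not pairwise coprime, so CRT works modulo lcm(m_i) when all pairwise compatibility conditions hold.
Pairwise compatibility: gcd(m_i, m_j) must divide a_i - a_j for every pair.
Merge one congruence at a time:
  Start: x ≡ 9 (mod 18).
  Combine with x ≡ 3 (mod 12): gcd(18, 12) = 6; 3 - 9 = -6, which IS divisible by 6, so compatible.
    Write x = 9 + 18·t and substitute into x ≡ 3 (mod 12): 18·t ≡ 3 − 9 = -6 (mod 12).
    Divide the congruence (and modulus) by g = 6: 3·t ≡ -1 (mod 2).
    Reduce coefficients mod 2: 1·t ≡ 1 (mod 2).
    So t ≡ 1 (mod 2).
    Then x = 9 + 18·1 = 27, valid modulo lcm(18, 12) = 36: x ≡ 27 (mod 36).
  Combine with x ≡ 7 (mod 8): gcd(36, 8) = 4; 7 - 27 = -20, which IS divisible by 4, so compatible.
    Write x = 27 + 36·t and substitute into x ≡ 7 (mod 8): 36·t ≡ 7 − 27 = -20 (mod 8).
    Divide the congruence (and modulus) by g = 4: 9·t ≡ -5 (mod 2).
    Reduce coefficients mod 2: 1·t ≡ 1 (mod 2).
    So t ≡ 1 (mod 2).
    Then x = 27 + 36·1 = 63, valid modulo lcm(36, 8) = 72: x ≡ 63 (mod 72).
Verify: 63 mod 18 = 9, 63 mod 12 = 3, 63 mod 8 = 7.

x ≡ 63 (mod 72).


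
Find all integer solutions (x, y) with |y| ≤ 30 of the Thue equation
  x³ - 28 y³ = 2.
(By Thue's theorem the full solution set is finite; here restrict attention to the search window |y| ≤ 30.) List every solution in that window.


The equation is x³ - 28y³ = 2. For fixed y, x³ = 28·y³ + 2, so a solution requires the RHS to be a perfect cube.
Strategy: iterate y from -30 to 30, compute RHS = 28·y³ + 2, and check whether it is a (positive or negative) perfect cube.
Check small values of y:
  y = 0: RHS = 2 is not a perfect cube.
  y = 1: RHS = 30 is not a perfect cube.
  y = -1: RHS = -26 is not a perfect cube.
  y = 2: RHS = 226 is not a perfect cube.
  y = -2: RHS = -222 is not a perfect cube.
  y = 3: RHS = 758 is not a perfect cube.
  y = -3: RHS = -754 is not a perfect cube.
Continuing the search up to |y| = 30 finds no solutions either.
No (x, y) in the scanned range satisfies the equation.

No integer solutions with |y| ≤ 30.


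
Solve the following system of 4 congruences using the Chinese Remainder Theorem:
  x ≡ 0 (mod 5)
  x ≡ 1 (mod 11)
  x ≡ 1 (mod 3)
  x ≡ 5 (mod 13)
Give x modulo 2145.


Product of moduli M = 5 · 11 · 3 · 13 = 2145.
Merge one congruence at a time:
  Start: x ≡ 0 (mod 5).
  Combine with x ≡ 1 (mod 11); new modulus lcm = 55.
    Write x = 0 + 5·t and substitute into x ≡ 1 (mod 11): 5·t ≡ 1 − 0 = 1 (mod 11).
    The inverse of 5 mod 11 is 9 (since 5·9 = 45 = 4·11 + 1), so t ≡ 9·1 = 9 ≡ 9 (mod 11).
    Then x = 0 + 5·9 = 45, valid modulo lcm(5, 11) = 55: x ≡ 45 (mod 55).
  Combine with x ≡ 1 (mod 3); new modulus lcm = 165.
    Write x = 45 + 55·t and substitute into x ≡ 1 (mod 3): 55·t ≡ 1 − 45 = -44 (mod 3).
    Reduce coefficients mod 3: 1·t ≡ 1 (mod 3).
    So t ≡ 1 (mod 3).
    Then x = 45 + 55·1 = 100, valid modulo lcm(55, 3) = 165: x ≡ 100 (mod 165).
  Combine with x ≡ 5 (mod 13); new modulus lcm = 2145.
    Write x = 100 + 165·t and substitute into x ≡ 5 (mod 13): 165·t ≡ 5 − 100 = -95 (mod 13).
    Reduce coefficients mod 13: 9·t ≡ 9 (mod 13).
    The inverse of 9 mod 13 is 3 (since 9·3 = 27 = 2·13 + 1), so t ≡ 3·9 = 27 ≡ 1 (mod 13).
    Then x = 100 + 165·1 = 265, valid modulo lcm(165, 13) = 2145: x ≡ 265 (mod 2145).
Verify against each original: 265 mod 5 = 0, 265 mod 11 = 1, 265 mod 3 = 1, 265 mod 13 = 5.

x ≡ 265 (mod 2145).


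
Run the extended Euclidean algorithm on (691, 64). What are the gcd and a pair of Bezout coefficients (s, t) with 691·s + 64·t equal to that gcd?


Euclidean algorithm on (691, 64) — divide until remainder is 0:
  691 = 10 · 64 + 51
  64 = 1 · 51 + 13
  51 = 3 · 13 + 12
  13 = 1 · 12 + 1
  12 = 12 · 1 + 0
gcd(691, 64) = 1.
Track Bezout coefficients alongside the remainders: start with r₀ = 691 = a·1 + b·0 (s = 1, t = 0) and r₁ = 64 = a·0 + b·1 (s = 0, t = 1); each new remainder r_{k+1} = r_{k-1} − q_k·r_k inherits s_{k+1} = s_{k-1} − q_k·s_k, t_{k+1} = t_{k-1} − q_k·t_k, so r_k = a·s_k + b·t_k at every step:
  q = 10: r = 51, s = 1 − 10·0 = 1, t = 0 − 10·1 = -10  (check: 691·1 + 64·(-10) = 51)
  q = 1: r = 13, s = 0 − 1·1 = -1, t = 1 − 1·(-10) = 11  (check: 691·(-1) + 64·11 = 13)
  q = 3: r = 12, s = 1 − 3·(-1) = 4, t = -10 − 3·11 = -43  (check: 691·4 + 64·(-43) = 12)
  q = 1: r = 1, s = -1 − 1·4 = -5, t = 11 − 1·(-43) = 54  (check: 691·(-5) + 64·54 = 1)
The row with r = 1 (the gcd) gives the Bezout coefficients s = -5, t = 54.
Result: 691 · (-5) + 64 · (54) = 1.

gcd(691, 64) = 1; s = -5, t = 54 (check: 691·(-5) + 64·54 = 1).


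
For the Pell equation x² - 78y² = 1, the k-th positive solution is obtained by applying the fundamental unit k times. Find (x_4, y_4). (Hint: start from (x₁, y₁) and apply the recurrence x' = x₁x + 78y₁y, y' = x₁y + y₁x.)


Step 1: Find the fundamental solution (x₁, y₁) of x² - 78y² = 1.
  Expand √78 as a continued fraction. a₀ = ⌊√78⌋ = 8; iterate m_{k+1} = d_k·a_k − m_k, d_{k+1} = (78 − m_{k+1}²)/d_k, a_{k+1} = ⌊(a₀ + m_{k+1})/d_{k+1}⌋ (starting m₀ = 0, d₀ = 1), with convergents p_k = a_k·p_{k-1} + p_{k-2}, q_k = a_k·q_{k-1} + q_{k-2} (p₋₁ = 1, q₋₁ = 0):
  k = 0: a₀ = 8; p₀/q₀ = 8/1; p₀² − 78·q₀² = 64 − 78 = -14.
  k = 1: m = 8, d = 14, a = ⌊(8 + 8)/14⌋ = 1; p/q = (1·8 + 1)/(1·1 + 0) = 9/1; p² − 78·q² = 81 − 78 = 3.
  k = 2: m = 6, d = 3, a = ⌊(8 + 6)/3⌋ = 4; p/q = (4·9 + 8)/(4·1 + 1) = 44/5; p² − 78·q² = 1936 − 1950 = -14.
  k = 3: m = 6, d = 14, a = ⌊(8 + 6)/14⌋ = 1; p/q = (1·44 + 9)/(1·5 + 1) = 53/6; p² − 78·q² = 2809 − 2808 = 1.
  The first convergent with p² − 78·q² = 1 gives the fundamental solution (x₁, y₁) = (53, 6).
Step 2: Apply the recurrence (x_{n+1}, y_{n+1}) = (x₁x_n + 78y₁y_n, x₁y_n + y₁x_n) repeatedly.
  From (x_1, y_1) = (53, 6): x_2 = 53·53 + 78·6·6 = 5617; y_2 = 53·6 + 6·53 = 636.
  From (x_2, y_2) = (5617, 636): x_3 = 53·5617 + 78·6·636 = 595349; y_3 = 53·636 + 6·5617 = 67410.
  From (x_3, y_3) = (595349, 67410): x_4 = 53·595349 + 78·6·67410 = 63101377; y_4 = 53·67410 + 6·595349 = 7144824.
Step 3: Verify x_4² - 78·y_4² = 3981783779296129 - 3981783779296128 = 1 (should be 1). ✓

(x_1, y_1) = (53, 6); (x_4, y_4) = (63101377, 7144824).


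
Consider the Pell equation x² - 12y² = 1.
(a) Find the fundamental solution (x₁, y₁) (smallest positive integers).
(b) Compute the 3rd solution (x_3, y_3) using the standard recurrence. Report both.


Step 1: Find the fundamental solution (x₁, y₁) of x² - 12y² = 1.
  Expand √12 as a continued fraction. a₀ = ⌊√12⌋ = 3; iterate m_{k+1} = d_k·a_k − m_k, d_{k+1} = (12 − m_{k+1}²)/d_k, a_{k+1} = ⌊(a₀ + m_{k+1})/d_{k+1}⌋ (starting m₀ = 0, d₀ = 1), with convergents p_k = a_k·p_{k-1} + p_{k-2}, q_k = a_k·q_{k-1} + q_{k-2} (p₋₁ = 1, q₋₁ = 0):
  k = 0: a₀ = 3; p₀/q₀ = 3/1; p₀² − 12·q₀² = 9 − 12 = -3.
  k = 1: m = 3, d = 3, a = ⌊(3 + 3)/3⌋ = 2; p/q = (2·3 + 1)/(2·1 + 0) = 7/2; p² − 12·q² = 49 − 48 = 1.
  The first convergent with p² − 12·q² = 1 gives the fundamental solution (x₁, y₁) = (7, 2).
Step 2: Apply the recurrence (x_{n+1}, y_{n+1}) = (x₁x_n + 12y₁y_n, x₁y_n + y₁x_n) repeatedly.
  From (x_1, y_1) = (7, 2): x_2 = 7·7 + 12·2·2 = 97; y_2 = 7·2 + 2·7 = 28.
  From (x_2, y_2) = (97, 28): x_3 = 7·97 + 12·2·28 = 1351; y_3 = 7·28 + 2·97 = 390.
Step 3: Verify x_3² - 12·y_3² = 1825201 - 1825200 = 1 (should be 1). ✓

(x_1, y_1) = (7, 2); (x_3, y_3) = (1351, 390).
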